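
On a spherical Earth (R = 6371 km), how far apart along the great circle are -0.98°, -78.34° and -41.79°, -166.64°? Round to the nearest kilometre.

Δλ = -166.64 − -78.34 = -88.30°.
Δφ = -41.79 − -0.98 = -40.81°.
a = sin²(Δφ/2) + cos φ₁ · cos φ₂ · sin²(Δλ/2) = 0.483243.
c = 2·atan2(√a, √(1−a)) = 1.53728 rad → d = 6371·c ≈ 9793.99 km.

9794 km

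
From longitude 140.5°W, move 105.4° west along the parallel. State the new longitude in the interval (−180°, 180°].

Start at -140.5°; shift −105.4° → -245.9°.
-245.9° lies outside (−180°, 180°]; add 360° → +114.1°.

114.1°E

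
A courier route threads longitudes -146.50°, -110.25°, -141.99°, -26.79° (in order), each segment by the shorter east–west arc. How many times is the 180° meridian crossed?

0

Leg 1: -146.50° → -110.25°, shortest Δλ = 36.25° (east) — does not cross 180°.
Leg 2: -110.25° → -141.99°, shortest Δλ = -31.74° (west) — does not cross 180°.
Leg 3: -141.99° → -26.79°, shortest Δλ = 115.2° (east) — does not cross 180°.
Total crossings: 0.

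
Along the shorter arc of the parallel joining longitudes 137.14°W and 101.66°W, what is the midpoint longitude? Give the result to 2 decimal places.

119.40°W

Signed shortest Δλ from -137.14° to -101.66° is +35.48°.
Midpoint longitude = -137.14° + (+35.48°)/2 = -137.14° + 17.74° = -119.40°.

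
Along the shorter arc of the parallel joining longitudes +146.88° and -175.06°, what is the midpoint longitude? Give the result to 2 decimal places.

Signed shortest Δλ from +146.88° to -175.06° is +38.06°.
Midpoint longitude = +146.88° + (+38.06°)/2 = +146.88° + 19.03° = +165.91°.
(The naïve average (+146.88 + -175.06)/2 = -14.09° is on the wrong side of the globe.)

+165.91°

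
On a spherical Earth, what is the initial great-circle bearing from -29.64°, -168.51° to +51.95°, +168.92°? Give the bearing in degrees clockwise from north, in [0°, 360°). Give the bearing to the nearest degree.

346°

Δλ = 168.92 − -168.51 = 337.43°; wrapped into (−180°, 180°]: -22.57°.
θ = atan2( sin Δλ · cos φ₂ , cos φ₁ · sin φ₂ − sin φ₁ · cos φ₂ · cos Δλ )
  = atan2(-0.23656, 0.96590) = -13.762° → normalised to [0°, 360°): 346.238°.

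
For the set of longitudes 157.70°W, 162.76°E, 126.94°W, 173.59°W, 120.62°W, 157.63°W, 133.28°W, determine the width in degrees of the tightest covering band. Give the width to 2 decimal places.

Sort the longitudes: -173.59°, -157.70°, -157.63°, -133.28°, -126.94°, -120.62°, +162.76°.
Eastward gaps between consecutive values (wrapping around): 15.89°, 0.07°, 24.35°, 6.34°, 6.32°, 283.38°, 23.65°.
Largest gap = 283.38° ⇒ minimal covering band is its complement: 360° − 283.38° = 76.62°.
Band runs from +162.76° eastward to -120.62°, crossing the antimeridian.

76.62°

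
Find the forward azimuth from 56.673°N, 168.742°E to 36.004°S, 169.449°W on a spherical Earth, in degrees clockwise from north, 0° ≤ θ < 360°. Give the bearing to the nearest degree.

Δλ = -169.449 − 168.742 = -338.191°; wrapped into (−180°, 180°]: 21.809°.
θ = atan2( sin Δλ · cos φ₂ , cos φ₁ · sin φ₂ − sin φ₁ · cos φ₂ · cos Δλ )
  = atan2(0.30055, -0.95053) = 162.454° → normalised to [0°, 360°): 162.454°.

162°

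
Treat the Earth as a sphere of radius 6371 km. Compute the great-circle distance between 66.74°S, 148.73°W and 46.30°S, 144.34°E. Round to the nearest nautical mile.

Δλ = 144.34 − -148.73 = 293.07°; wrapped into (−180°, 180°]: -66.93°.
Δφ = -46.30 − -66.74 = 20.44°.
a = sin²(Δφ/2) + cos φ₁ · cos φ₂ · sin²(Δλ/2) = 0.114442.
c = 2·atan2(√a, √(1−a)) = 0.69020 rad → d = 6371·c ≈ 4397.28 km ≈ 2374.34 nmi.

2374 nmi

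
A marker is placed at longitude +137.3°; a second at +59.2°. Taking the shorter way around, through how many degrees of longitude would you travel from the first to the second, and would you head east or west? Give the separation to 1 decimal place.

Raw difference: 59.2 − 137.3 = -78.1°.
Normalise into (−180°, 180°]: -78.1° stays -78.1°.
Negative ⇒ the second point lies to the west; separation 78.1°.

78.1° west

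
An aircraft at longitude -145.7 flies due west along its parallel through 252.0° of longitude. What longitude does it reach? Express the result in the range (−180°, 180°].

-37.7°

Start at -145.7°; shift −252.0° → -397.7°.
-397.7° lies outside (−180°, 180°]; add 360° → -37.7°.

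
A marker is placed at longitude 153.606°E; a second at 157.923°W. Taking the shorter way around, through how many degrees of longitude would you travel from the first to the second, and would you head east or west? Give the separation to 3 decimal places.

Raw difference: -157.923 − 153.606 = -311.529°.
Normalise into (−180°, 180°]: -311.529° + 360° = 48.471°.
Positive ⇒ the second point lies to the east; separation 48.471°.

48.471° east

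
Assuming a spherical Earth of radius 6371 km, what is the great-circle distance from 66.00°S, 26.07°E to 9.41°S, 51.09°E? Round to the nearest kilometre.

6576 km

Δλ = 51.09 − 26.07 = 25.02°.
Δφ = -9.41 − -66.00 = 56.59°.
a = sin²(Δφ/2) + cos φ₁ · cos φ₂ · sin²(Δλ/2) = 0.243514.
c = 2·atan2(√a, √(1−a)) = 1.03215 rad → d = 6371·c ≈ 6575.85 km.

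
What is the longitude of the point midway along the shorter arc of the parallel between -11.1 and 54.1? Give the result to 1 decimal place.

+21.5°

Signed shortest Δλ from -11.1° to +54.1° is +65.2°.
Midpoint longitude = -11.1° + (+65.2°)/2 = -11.1° + 32.6° = +21.5°.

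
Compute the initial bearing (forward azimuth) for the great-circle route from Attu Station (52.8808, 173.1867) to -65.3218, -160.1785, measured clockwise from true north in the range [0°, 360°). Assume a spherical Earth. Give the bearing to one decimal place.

167.5°

Δλ = -160.1785 − 173.1867 = -333.3652°; wrapped into (−180°, 180°]: 26.6348°.
θ = atan2( sin Δλ · cos φ₂ , cos φ₁ · sin φ₂ − sin φ₁ · cos φ₂ · cos Δλ )
  = atan2(0.18718, -0.84595) = 167.524° → normalised to [0°, 360°): 167.524°.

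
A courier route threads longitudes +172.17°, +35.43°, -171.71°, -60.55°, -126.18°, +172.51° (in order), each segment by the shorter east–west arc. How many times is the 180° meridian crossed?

2

Leg 1: +172.17° → +35.43°, shortest Δλ = -136.74° (west) — does not cross 180°.
Leg 2: +35.43° → -171.71°, shortest Δλ = 152.86° (east) — crosses 180°.
Leg 3: -171.71° → -60.55°, shortest Δλ = 111.16° (east) — does not cross 180°.
Leg 4: -60.55° → -126.18°, shortest Δλ = -65.63° (west) — does not cross 180°.
Leg 5: -126.18° → +172.51°, shortest Δλ = -61.31° (west) — crosses 180°.
Total crossings: 2.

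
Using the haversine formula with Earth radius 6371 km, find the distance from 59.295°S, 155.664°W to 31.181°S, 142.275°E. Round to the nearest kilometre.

Δλ = 142.275 − -155.664 = 297.939°; wrapped into (−180°, 180°]: -62.061°.
Δφ = -31.181 − -59.295 = 28.114°.
a = sin²(Δφ/2) + cos φ₁ · cos φ₂ · sin²(Δλ/2) = 0.175081.
c = 2·atan2(√a, √(1−a)) = 0.86342 rad → d = 6371·c ≈ 5500.88 km.

5501 km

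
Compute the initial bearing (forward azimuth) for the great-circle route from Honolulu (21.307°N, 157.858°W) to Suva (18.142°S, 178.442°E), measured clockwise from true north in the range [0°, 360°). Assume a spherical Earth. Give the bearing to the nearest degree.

Δλ = 178.442 − -157.858 = 336.300°; wrapped into (−180°, 180°]: -23.700°.
θ = atan2( sin Δλ · cos φ₂ , cos φ₁ · sin φ₂ − sin φ₁ · cos φ₂ · cos Δλ )
  = atan2(-0.38197, -0.60627) = -147.788° → normalised to [0°, 360°): 212.212°.

212°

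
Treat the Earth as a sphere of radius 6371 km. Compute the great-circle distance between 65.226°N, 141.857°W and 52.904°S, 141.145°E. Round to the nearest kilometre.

Δλ = 141.145 − -141.857 = 283.002°; wrapped into (−180°, 180°]: -76.998°.
Δφ = -52.904 − 65.226 = -118.130°.
a = sin²(Δφ/2) + cos φ₁ · cos φ₂ · sin²(Δλ/2) = 0.833677.
c = 2·atan2(√a, √(1−a)) = 2.30145 rad → d = 6371·c ≈ 14662.52 km.

14663 km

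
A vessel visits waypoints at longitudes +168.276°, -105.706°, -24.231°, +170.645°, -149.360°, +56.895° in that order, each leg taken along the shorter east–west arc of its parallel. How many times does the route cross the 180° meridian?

Leg 1: +168.276° → -105.706°, shortest Δλ = 86.018° (east) — crosses 180°.
Leg 2: -105.706° → -24.231°, shortest Δλ = 81.475° (east) — does not cross 180°.
Leg 3: -24.231° → +170.645°, shortest Δλ = -165.124° (west) — crosses 180°.
Leg 4: +170.645° → -149.360°, shortest Δλ = 39.995° (east) — crosses 180°.
Leg 5: -149.360° → +56.895°, shortest Δλ = -153.745° (west) — crosses 180°.
Total crossings: 4.

4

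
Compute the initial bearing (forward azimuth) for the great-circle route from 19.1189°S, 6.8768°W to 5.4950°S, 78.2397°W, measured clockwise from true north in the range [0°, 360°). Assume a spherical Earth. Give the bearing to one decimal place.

Δλ = -78.2397 − -6.8768 = -71.3629°.
θ = atan2( sin Δλ · cos φ₂ , cos φ₁ · sin φ₂ − sin φ₁ · cos φ₂ · cos Δλ )
  = atan2(-0.94321, 0.01371) = -89.167° → normalised to [0°, 360°): 270.833°.

270.8°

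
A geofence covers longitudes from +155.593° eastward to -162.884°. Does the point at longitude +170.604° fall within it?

Yes

Band width going east from +155.593° to -162.884°: ((-162.884 − 155.593) mod 360) = 41.523°.
Offset of +170.604° east of the west edge: ((170.604 − 155.593) mod 360) = 15.011°.
15.011° ≤ 41.523° ⇒ inside.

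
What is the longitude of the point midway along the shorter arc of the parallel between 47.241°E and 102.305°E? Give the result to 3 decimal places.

Signed shortest Δλ from +47.241° to +102.305° is +55.064°.
Midpoint longitude = +47.241° + (+55.064°)/2 = +47.241° + 27.532° = +74.773°.

74.773°E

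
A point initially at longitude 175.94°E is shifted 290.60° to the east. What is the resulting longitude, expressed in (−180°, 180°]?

Start at +175.94°; shift +290.60° → +466.54°.
+466.54° lies outside (−180°, 180°]; subtract 360° → +106.54°.

106.54°E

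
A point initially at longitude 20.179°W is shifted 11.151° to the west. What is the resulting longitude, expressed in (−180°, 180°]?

31.330°W

Start at -20.179°; shift −11.151° → -31.330°.
-31.330° already lies in (−180°, 180°].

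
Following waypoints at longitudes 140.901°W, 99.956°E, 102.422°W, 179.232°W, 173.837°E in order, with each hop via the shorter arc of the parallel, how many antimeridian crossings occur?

Leg 1: -140.901° → +99.956°, shortest Δλ = -119.143° (west) — crosses 180°.
Leg 2: +99.956° → -102.422°, shortest Δλ = 157.622° (east) — crosses 180°.
Leg 3: -102.422° → -179.232°, shortest Δλ = -76.81° (west) — does not cross 180°.
Leg 4: -179.232° → +173.837°, shortest Δλ = -6.931° (west) — crosses 180°.
Total crossings: 3.

3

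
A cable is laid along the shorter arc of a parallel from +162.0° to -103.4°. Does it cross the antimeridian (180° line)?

Naïve |-103.4 − 162.0| = 265.4° > 180°, so the shorter arc goes the other way round — across 180°.
Signed shortest Δλ = ((-103.4 − 162.0 + 180) mod 360) − 180 = 94.6°.
Going east by 94.6° from +162.0° passes through 180° before reaching -103.4°.

Yes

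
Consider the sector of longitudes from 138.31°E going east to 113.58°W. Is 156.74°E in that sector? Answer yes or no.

Band width going east from +138.31° to -113.58°: ((-113.58 − 138.31) mod 360) = 108.11°.
Offset of +156.74° east of the west edge: ((156.74 − 138.31) mod 360) = 18.43°.
18.43° ≤ 108.11° ⇒ inside.

Yes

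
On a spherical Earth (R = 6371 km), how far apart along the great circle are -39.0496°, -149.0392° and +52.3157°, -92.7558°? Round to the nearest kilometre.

11519 km

Δλ = -92.7558 − -149.0392 = 56.2834°.
Δφ = 52.3157 − -39.0496 = 91.3653°.
a = sin²(Δφ/2) + cos φ₁ · cos φ₂ · sin²(Δλ/2) = 0.617524.
c = 2·atan2(√a, √(1−a)) = 1.80806 rad → d = 6371·c ≈ 11519.17 km.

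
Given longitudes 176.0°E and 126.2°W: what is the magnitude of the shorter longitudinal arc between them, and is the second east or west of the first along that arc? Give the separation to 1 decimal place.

Raw difference: -126.2 − 176.0 = -302.2°.
Normalise into (−180°, 180°]: -302.2° + 360° = 57.8°.
Positive ⇒ the second point lies to the east; separation 57.8°.

57.8° east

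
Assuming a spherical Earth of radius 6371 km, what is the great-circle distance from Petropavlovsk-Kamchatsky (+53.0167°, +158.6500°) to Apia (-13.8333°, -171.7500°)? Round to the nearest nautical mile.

4294 nmi

Δλ = -171.7500 − 158.6500 = -330.4000°; wrapped into (−180°, 180°]: 29.6000°.
Δφ = -13.8333 − 53.0167 = -66.8500°.
a = sin²(Δφ/2) + cos φ₁ · cos φ₂ · sin²(Δλ/2) = 0.341546.
c = 2·atan2(√a, √(1−a)) = 1.24833 rad → d = 6371·c ≈ 7953.11 km ≈ 4294.33 nmi.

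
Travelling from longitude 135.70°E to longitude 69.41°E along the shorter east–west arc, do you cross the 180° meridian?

Signed shortest Δλ = ((69.41 − 135.70 + 180) mod 360) − 180 = -66.29°.
Going west by 66.29° from +135.70° reaches +69.41° without touching 180°.

No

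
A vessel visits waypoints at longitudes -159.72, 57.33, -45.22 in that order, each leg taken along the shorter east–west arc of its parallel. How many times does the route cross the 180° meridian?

1

Leg 1: -159.72° → +57.33°, shortest Δλ = -142.95° (west) — crosses 180°.
Leg 2: +57.33° → -45.22°, shortest Δλ = -102.55° (west) — does not cross 180°.
Total crossings: 1.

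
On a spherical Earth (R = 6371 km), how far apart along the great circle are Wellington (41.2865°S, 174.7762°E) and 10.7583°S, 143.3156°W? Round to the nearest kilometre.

5308 km

Δλ = -143.3156 − 174.7762 = -318.0918°; wrapped into (−180°, 180°]: 41.9082°.
Δφ = -10.7583 − -41.2865 = 30.5282°.
a = sin²(Δφ/2) + cos φ₁ · cos φ₂ · sin²(Δλ/2) = 0.163722.
c = 2·atan2(√a, √(1−a)) = 0.83314 rad → d = 6371·c ≈ 5307.93 km.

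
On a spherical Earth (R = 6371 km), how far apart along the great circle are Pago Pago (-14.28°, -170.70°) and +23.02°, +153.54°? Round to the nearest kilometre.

Δλ = 153.54 − -170.70 = 324.24°; wrapped into (−180°, 180°]: -35.76°.
Δφ = 23.02 − -14.28 = 37.30°.
a = sin²(Δφ/2) + cos φ₁ · cos φ₂ · sin²(Δλ/2) = 0.186340.
c = 2·atan2(√a, √(1−a)) = 0.89269 rad → d = 6371·c ≈ 5687.33 km.

5687 km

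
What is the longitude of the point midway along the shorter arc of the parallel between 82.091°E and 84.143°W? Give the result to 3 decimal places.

Signed shortest Δλ from +82.091° to -84.143° is -166.234°.
Midpoint longitude = +82.091° + (-166.234°)/2 = +82.091° − 83.117° = -1.026°.

1.026°W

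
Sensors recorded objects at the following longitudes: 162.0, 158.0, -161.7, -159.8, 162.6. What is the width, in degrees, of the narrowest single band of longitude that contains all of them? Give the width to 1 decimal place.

42.2°

Sort the longitudes: -161.7°, -159.8°, +158.0°, +162.0°, +162.6°.
Eastward gaps between consecutive values (wrapping around): 1.9°, 317.8°, 4.0°, 0.6°, 35.7°.
Largest gap = 317.8° ⇒ minimal covering band is its complement: 360° − 317.8° = 42.2°.
Band runs from +158.0° eastward to -159.8°, crossing the antimeridian.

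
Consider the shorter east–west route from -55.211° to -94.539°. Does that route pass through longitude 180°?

No

Signed shortest Δλ = ((-94.539 − -55.211 + 180) mod 360) − 180 = -39.328°.
Going west by 39.328° from -55.211° reaches -94.539° without touching 180°.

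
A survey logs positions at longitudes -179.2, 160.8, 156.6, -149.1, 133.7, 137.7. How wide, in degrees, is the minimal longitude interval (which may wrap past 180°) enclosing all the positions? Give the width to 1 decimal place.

77.2°

Sort the longitudes: -179.2°, -149.1°, +133.7°, +137.7°, +156.6°, +160.8°.
Eastward gaps between consecutive values (wrapping around): 30.1°, 282.8°, 4.0°, 18.9°, 4.2°, 20.0°.
Largest gap = 282.8° ⇒ minimal covering band is its complement: 360° − 282.8° = 77.2°.
Band runs from +133.7° eastward to -149.1°, crossing the antimeridian.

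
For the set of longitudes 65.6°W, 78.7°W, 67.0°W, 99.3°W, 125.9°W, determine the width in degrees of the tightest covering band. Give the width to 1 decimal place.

60.3°

Sort the longitudes: -125.9°, -99.3°, -78.7°, -67.0°, -65.6°.
Eastward gaps between consecutive values (wrapping around): 26.6°, 20.6°, 11.7°, 1.4°, 299.7°.
Largest gap = 299.7° ⇒ minimal covering band is its complement: 360° − 299.7° = 60.3°.
Band runs from -125.9° eastward to -65.6°.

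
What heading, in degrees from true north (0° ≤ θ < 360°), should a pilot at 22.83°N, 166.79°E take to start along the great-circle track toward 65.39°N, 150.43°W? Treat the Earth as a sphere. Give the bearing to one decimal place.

21.5°

Δλ = -150.43 − 166.79 = -317.22°; wrapped into (−180°, 180°]: 42.78°.
θ = atan2( sin Δλ · cos φ₂ , cos φ₁ · sin φ₂ − sin φ₁ · cos φ₂ · cos Δλ )
  = atan2(0.28284, 0.71935) = 21.464° → normalised to [0°, 360°): 21.464°.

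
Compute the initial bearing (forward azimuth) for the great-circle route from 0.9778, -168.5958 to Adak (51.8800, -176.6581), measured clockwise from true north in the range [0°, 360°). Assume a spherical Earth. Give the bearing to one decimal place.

Δλ = -176.6581 − -168.5958 = -8.0623°.
θ = atan2( sin Δλ · cos φ₂ , cos φ₁ · sin φ₂ − sin φ₁ · cos φ₂ · cos Δλ )
  = atan2(-0.08658, 0.77617) = -6.365° → normalised to [0°, 360°): 353.635°.

353.6°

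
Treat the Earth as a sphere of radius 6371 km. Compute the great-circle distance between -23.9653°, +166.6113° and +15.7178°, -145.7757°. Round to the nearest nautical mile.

Δλ = -145.7757 − 166.6113 = -312.3870°; wrapped into (−180°, 180°]: 47.6130°.
Δφ = 15.7178 − -23.9653 = 39.6831°.
a = sin²(Δφ/2) + cos φ₁ · cos φ₂ · sin²(Δλ/2) = 0.258525.
c = 2·atan2(√a, √(1−a)) = 1.06678 rad → d = 6371·c ≈ 6796.43 km ≈ 3669.78 nmi.

3670 nmi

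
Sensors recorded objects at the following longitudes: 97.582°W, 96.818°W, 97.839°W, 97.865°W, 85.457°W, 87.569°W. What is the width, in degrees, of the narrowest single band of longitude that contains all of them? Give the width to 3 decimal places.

12.408°

Sort the longitudes: -97.865°, -97.839°, -97.582°, -96.818°, -87.569°, -85.457°.
Eastward gaps between consecutive values (wrapping around): 0.026°, 0.257°, 0.764°, 9.249°, 2.112°, 347.592°.
Largest gap = 347.592° ⇒ minimal covering band is its complement: 360° − 347.592° = 12.408°.
Band runs from -97.865° eastward to -85.457°.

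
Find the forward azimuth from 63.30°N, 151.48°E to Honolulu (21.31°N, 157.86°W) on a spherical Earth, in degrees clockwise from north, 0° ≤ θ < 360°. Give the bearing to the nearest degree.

Δλ = -157.86 − 151.48 = -309.34°; wrapped into (−180°, 180°]: 50.66°.
θ = atan2( sin Δλ · cos φ₂ , cos φ₁ · sin φ₂ − sin φ₁ · cos φ₂ · cos Δλ )
  = atan2(0.72052, -0.36432) = 116.823° → normalised to [0°, 360°): 116.823°.

117°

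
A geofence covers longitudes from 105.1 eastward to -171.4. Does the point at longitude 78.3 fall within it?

No

Band width going east from +105.1° to -171.4°: ((-171.4 − 105.1) mod 360) = 83.5°.
Offset of +78.3° east of the west edge: ((78.3 − 105.1) mod 360) = 333.2°.
333.2° > 83.5° ⇒ outside.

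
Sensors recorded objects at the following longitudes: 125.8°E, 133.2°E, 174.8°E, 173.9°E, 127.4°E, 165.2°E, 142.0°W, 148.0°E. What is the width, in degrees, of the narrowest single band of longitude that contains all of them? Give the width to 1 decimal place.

92.2°

Sort the longitudes: -142.0°, +125.8°, +127.4°, +133.2°, +148.0°, +165.2°, +173.9°, +174.8°.
Eastward gaps between consecutive values (wrapping around): 267.8°, 1.6°, 5.8°, 14.8°, 17.2°, 8.7°, 0.9°, 43.2°.
Largest gap = 267.8° ⇒ minimal covering band is its complement: 360° − 267.8° = 92.2°.
Band runs from +125.8° eastward to -142.0°, crossing the antimeridian.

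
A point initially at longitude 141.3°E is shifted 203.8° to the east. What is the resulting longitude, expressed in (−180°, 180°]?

14.9°W

Start at +141.3°; shift +203.8° → +345.1°.
+345.1° lies outside (−180°, 180°]; subtract 360° → -14.9°.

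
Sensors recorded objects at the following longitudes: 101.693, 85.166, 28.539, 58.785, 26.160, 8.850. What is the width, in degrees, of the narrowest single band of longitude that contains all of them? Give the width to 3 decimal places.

92.843°

Sort the longitudes: +8.850°, +26.160°, +28.539°, +58.785°, +85.166°, +101.693°.
Eastward gaps between consecutive values (wrapping around): 17.310°, 2.379°, 30.246°, 26.381°, 16.527°, 267.157°.
Largest gap = 267.157° ⇒ minimal covering band is its complement: 360° − 267.157° = 92.843°.
Band runs from +8.850° eastward to +101.693°.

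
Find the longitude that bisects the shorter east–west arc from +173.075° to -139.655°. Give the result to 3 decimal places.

-163.290°

Signed shortest Δλ from +173.075° to -139.655° is +47.270°.
Midpoint longitude = +173.075° + (+47.270°)/2 = +173.075° + 23.635° = +196.710°.
Normalise into (−180°, 180°]: -163.290°.
(The naïve average (+173.075 + -139.655)/2 = 16.71° is on the wrong side of the globe.)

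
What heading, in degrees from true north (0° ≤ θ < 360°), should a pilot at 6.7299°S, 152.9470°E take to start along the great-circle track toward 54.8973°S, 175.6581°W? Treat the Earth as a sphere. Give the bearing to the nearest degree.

158°

Δλ = -175.6581 − 152.9470 = -328.6051°; wrapped into (−180°, 180°]: 31.3949°.
θ = atan2( sin Δλ · cos φ₂ , cos φ₁ · sin φ₂ − sin φ₁ · cos φ₂ · cos Δλ )
  = atan2(0.29956, -0.75496) = 158.357° → normalised to [0°, 360°): 158.357°.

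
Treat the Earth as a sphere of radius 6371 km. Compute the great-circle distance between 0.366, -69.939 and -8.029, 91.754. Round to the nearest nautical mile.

9619 nmi

Δλ = 91.754 − -69.939 = 161.693°.
Δφ = -8.029 − 0.366 = -8.395°.
a = sin²(Δφ/2) + cos φ₁ · cos φ₂ · sin²(Δλ/2) = 0.970477.
c = 2·atan2(√a, √(1−a)) = 2.79623 rad → d = 6371·c ≈ 17814.80 km ≈ 9619.22 nmi.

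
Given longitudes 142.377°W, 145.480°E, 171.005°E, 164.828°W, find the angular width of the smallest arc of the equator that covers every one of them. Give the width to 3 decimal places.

72.143°

Sort the longitudes: -164.828°, -142.377°, +145.480°, +171.005°.
Eastward gaps between consecutive values (wrapping around): 22.451°, 287.857°, 25.525°, 24.167°.
Largest gap = 287.857° ⇒ minimal covering band is its complement: 360° − 287.857° = 72.143°.
Band runs from +145.480° eastward to -142.377°, crossing the antimeridian.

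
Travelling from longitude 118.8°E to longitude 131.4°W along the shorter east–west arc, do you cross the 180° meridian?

Yes

Naïve |-131.4 − 118.8| = 250.2° > 180°, so the shorter arc goes the other way round — across 180°.
Signed shortest Δλ = ((-131.4 − 118.8 + 180) mod 360) − 180 = 109.8°.
Going east by 109.8° from +118.8° passes through 180° before reaching -131.4°.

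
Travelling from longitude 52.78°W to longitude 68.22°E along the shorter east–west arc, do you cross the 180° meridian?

No

Signed shortest Δλ = ((68.22 − -52.78 + 180) mod 360) − 180 = 121.0°.
Going east by 121.0° from -52.78° reaches +68.22° without touching 180°.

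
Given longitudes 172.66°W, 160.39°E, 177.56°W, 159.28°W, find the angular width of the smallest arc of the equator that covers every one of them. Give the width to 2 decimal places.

40.33°

Sort the longitudes: -177.56°, -172.66°, -159.28°, +160.39°.
Eastward gaps between consecutive values (wrapping around): 4.90°, 13.38°, 319.67°, 22.05°.
Largest gap = 319.67° ⇒ minimal covering band is its complement: 360° − 319.67° = 40.33°.
Band runs from +160.39° eastward to -159.28°, crossing the antimeridian.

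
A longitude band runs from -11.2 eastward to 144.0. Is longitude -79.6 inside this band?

Band width going east from -11.2° to +144.0°: ((144.0 − -11.2) mod 360) = 155.2°.
Offset of -79.6° east of the west edge: ((-79.6 − -11.2) mod 360) = 291.6°.
291.6° > 155.2° ⇒ outside.

No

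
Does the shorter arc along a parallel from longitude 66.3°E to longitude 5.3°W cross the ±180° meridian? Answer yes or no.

No

Signed shortest Δλ = ((-5.3 − 66.3 + 180) mod 360) − 180 = -71.6°.
Going west by 71.6° from +66.3° reaches -5.3° without touching 180°.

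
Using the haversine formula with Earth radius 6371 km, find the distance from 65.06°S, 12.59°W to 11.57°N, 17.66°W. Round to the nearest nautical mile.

4607 nmi

Δλ = -17.66 − -12.59 = -5.07°.
Δφ = 11.57 − -65.06 = 76.63°.
a = sin²(Δφ/2) + cos φ₁ · cos φ₂ · sin²(Δλ/2) = 0.385189.
c = 2·atan2(√a, √(1−a)) = 1.33911 rad → d = 6371·c ≈ 8531.45 km ≈ 4606.61 nmi.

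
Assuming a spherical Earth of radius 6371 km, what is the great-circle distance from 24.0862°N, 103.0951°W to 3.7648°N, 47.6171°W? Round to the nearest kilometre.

Δλ = -47.6171 − -103.0951 = 55.4780°.
Δφ = 3.7648 − 24.0862 = -20.3214°.
a = sin²(Δφ/2) + cos φ₁ · cos φ₂ · sin²(Δλ/2) = 0.228470.
c = 2·atan2(√a, √(1−a)) = 0.99672 rad → d = 6371·c ≈ 6350.10 km.

6350 km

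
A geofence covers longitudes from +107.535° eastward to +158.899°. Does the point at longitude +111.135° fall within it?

Yes

Band width going east from +107.535° to +158.899°: ((158.899 − 107.535) mod 360) = 51.364°.
Offset of +111.135° east of the west edge: ((111.135 − 107.535) mod 360) = 3.600°.
3.600° ≤ 51.364° ⇒ inside.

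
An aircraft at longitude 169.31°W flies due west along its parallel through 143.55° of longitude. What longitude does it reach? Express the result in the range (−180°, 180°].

47.14°E

Start at -169.31°; shift −143.55° → -312.86°.
-312.86° lies outside (−180°, 180°]; add 360° → +47.14°.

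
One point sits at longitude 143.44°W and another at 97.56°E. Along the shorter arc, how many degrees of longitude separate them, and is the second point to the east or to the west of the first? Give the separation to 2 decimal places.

Raw difference: 97.56 − -143.44 = 241.0°.
Normalise into (−180°, 180°]: 241.0° − 360° = -119.0°.
Negative ⇒ the second point lies to the west; separation 119.00°.

119.00° west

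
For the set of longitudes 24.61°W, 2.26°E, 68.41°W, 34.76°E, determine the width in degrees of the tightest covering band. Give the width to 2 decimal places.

Sort the longitudes: -68.41°, -24.61°, +2.26°, +34.76°.
Eastward gaps between consecutive values (wrapping around): 43.80°, 26.87°, 32.50°, 256.83°.
Largest gap = 256.83° ⇒ minimal covering band is its complement: 360° − 256.83° = 103.17°.
Band runs from -68.41° eastward to +34.76°.

103.17°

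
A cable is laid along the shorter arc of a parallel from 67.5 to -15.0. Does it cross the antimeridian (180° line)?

No

Signed shortest Δλ = ((-15.0 − 67.5 + 180) mod 360) − 180 = -82.5°.
Going west by 82.5° from +67.5° reaches -15.0° without touching 180°.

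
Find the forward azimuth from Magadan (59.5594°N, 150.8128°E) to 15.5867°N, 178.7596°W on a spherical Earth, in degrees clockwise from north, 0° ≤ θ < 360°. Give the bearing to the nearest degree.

140°

Δλ = -178.7596 − 150.8128 = -329.5724°; wrapped into (−180°, 180°]: 30.4276°.
θ = atan2( sin Δλ · cos φ₂ , cos φ₁ · sin φ₂ − sin φ₁ · cos φ₂ · cos Δλ )
  = atan2(0.48782, -0.57994) = 139.931° → normalised to [0°, 360°): 139.931°.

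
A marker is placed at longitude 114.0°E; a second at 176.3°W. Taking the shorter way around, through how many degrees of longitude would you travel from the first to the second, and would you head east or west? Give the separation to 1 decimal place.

69.7° east

Raw difference: -176.3 − 114.0 = -290.3°.
Normalise into (−180°, 180°]: -290.3° + 360° = 69.7°.
Positive ⇒ the second point lies to the east; separation 69.7°.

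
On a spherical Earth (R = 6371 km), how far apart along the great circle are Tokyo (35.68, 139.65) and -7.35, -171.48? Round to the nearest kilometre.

Δλ = -171.48 − 139.65 = -311.13°; wrapped into (−180°, 180°]: 48.87°.
Δφ = -7.35 − 35.68 = -43.03°.
a = sin²(Δφ/2) + cos φ₁ · cos φ₂ · sin²(Δλ/2) = 0.272354.
c = 2·atan2(√a, √(1−a)) = 1.09810 rad → d = 6371·c ≈ 6995.97 km.

6996 km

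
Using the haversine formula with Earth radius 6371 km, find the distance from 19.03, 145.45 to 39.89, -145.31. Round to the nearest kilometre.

6918 km

Δλ = -145.31 − 145.45 = -290.76°; wrapped into (−180°, 180°]: 69.24°.
Δφ = 39.89 − 19.03 = 20.86°.
a = sin²(Δφ/2) + cos φ₁ · cos φ₂ · sin²(Δλ/2) = 0.266895.
c = 2·atan2(√a, √(1−a)) = 1.08579 rad → d = 6371·c ≈ 6917.59 km.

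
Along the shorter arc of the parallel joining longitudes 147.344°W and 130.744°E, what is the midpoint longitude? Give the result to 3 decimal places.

Signed shortest Δλ from -147.344° to +130.744° is -81.912°.
Midpoint longitude = -147.344° + (-81.912°)/2 = -147.344° − 40.956° = -188.300°.
Normalise into (−180°, 180°]: +171.700°.
(The naïve average (-147.344 + +130.744)/2 = -8.3° is on the wrong side of the globe.)

171.700°E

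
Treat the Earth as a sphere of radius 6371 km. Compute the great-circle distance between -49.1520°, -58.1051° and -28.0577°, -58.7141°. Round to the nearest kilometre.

2346 km

Δλ = -58.7141 − -58.1051 = -0.6090°.
Δφ = -28.0577 − -49.1520 = 21.0943°.
a = sin²(Δφ/2) + cos φ₁ · cos φ₂ · sin²(Δλ/2) = 0.033522.
c = 2·atan2(√a, √(1−a)) = 0.36826 rad → d = 6371·c ≈ 2346.16 km.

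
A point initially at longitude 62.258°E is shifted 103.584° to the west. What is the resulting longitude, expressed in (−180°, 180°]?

41.326°W

Start at +62.258°; shift −103.584° → -41.326°.
-41.326° already lies in (−180°, 180°].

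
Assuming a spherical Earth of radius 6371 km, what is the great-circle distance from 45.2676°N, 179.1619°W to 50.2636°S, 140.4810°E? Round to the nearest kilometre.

11313 km

Δλ = 140.4810 − -179.1619 = 319.6429°; wrapped into (−180°, 180°]: -40.3571°.
Δφ = -50.2636 − 45.2676 = -95.5312°.
a = sin²(Δφ/2) + cos φ₁ · cos φ₂ · sin²(Δλ/2) = 0.601728.
c = 2·atan2(√a, √(1−a)) = 1.77568 rad → d = 6371·c ≈ 11312.87 km.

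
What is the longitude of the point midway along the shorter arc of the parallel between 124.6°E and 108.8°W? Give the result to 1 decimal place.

Signed shortest Δλ from +124.6° to -108.8° is +126.6°.
Midpoint longitude = +124.6° + (+126.6°)/2 = +124.6° + 63.3° = +187.9°.
Normalise into (−180°, 180°]: -172.1°.
(The naïve average (+124.6 + -108.8)/2 = 7.9° is on the wrong side of the globe.)

172.1°W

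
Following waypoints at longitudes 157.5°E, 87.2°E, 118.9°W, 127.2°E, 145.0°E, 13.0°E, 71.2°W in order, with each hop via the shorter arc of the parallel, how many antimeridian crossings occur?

2

Leg 1: +157.5° → +87.2°, shortest Δλ = -70.3° (west) — does not cross 180°.
Leg 2: +87.2° → -118.9°, shortest Δλ = 153.9° (east) — crosses 180°.
Leg 3: -118.9° → +127.2°, shortest Δλ = -113.9° (west) — crosses 180°.
Leg 4: +127.2° → +145.0°, shortest Δλ = 17.8° (east) — does not cross 180°.
Leg 5: +145.0° → +13.0°, shortest Δλ = -132.0° (west) — does not cross 180°.
Leg 6: +13.0° → -71.2°, shortest Δλ = -84.2° (west) — does not cross 180°.
Total crossings: 2.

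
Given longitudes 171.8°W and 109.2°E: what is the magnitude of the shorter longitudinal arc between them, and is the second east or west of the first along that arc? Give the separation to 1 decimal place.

79.0° west

Raw difference: 109.2 − -171.8 = 281.0°.
Normalise into (−180°, 180°]: 281.0° − 360° = -79.0°.
Negative ⇒ the second point lies to the west; separation 79.0°.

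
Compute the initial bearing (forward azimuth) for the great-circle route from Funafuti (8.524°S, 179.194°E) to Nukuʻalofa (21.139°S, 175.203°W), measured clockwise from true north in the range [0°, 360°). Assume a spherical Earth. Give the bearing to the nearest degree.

Δλ = -175.203 − 179.194 = -354.397°; wrapped into (−180°, 180°]: 5.603°.
θ = atan2( sin Δλ · cos φ₂ , cos φ₁ · sin φ₂ − sin φ₁ · cos φ₂ · cos Δλ )
  = atan2(0.09106, -0.21906) = 157.427° → normalised to [0°, 360°): 157.427°.

157°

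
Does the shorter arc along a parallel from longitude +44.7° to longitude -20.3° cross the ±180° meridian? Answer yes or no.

Signed shortest Δλ = ((-20.3 − 44.7 + 180) mod 360) − 180 = -65.0°.
Going west by 65.0° from +44.7° reaches -20.3° without touching 180°.

No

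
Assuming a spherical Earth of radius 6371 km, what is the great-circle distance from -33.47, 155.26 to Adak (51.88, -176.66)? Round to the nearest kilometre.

Δλ = -176.66 − 155.26 = -331.92°; wrapped into (−180°, 180°]: 28.08°.
Δφ = 51.88 − -33.47 = 85.35°.
a = sin²(Δφ/2) + cos φ₁ · cos φ₂ · sin²(Δλ/2) = 0.489772.
c = 2·atan2(√a, √(1−a)) = 1.55034 rad → d = 6371·c ≈ 9877.21 km.

9877 km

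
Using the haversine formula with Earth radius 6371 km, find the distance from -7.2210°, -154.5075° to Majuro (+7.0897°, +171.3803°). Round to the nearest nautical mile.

2216 nmi

Δλ = 171.3803 − -154.5075 = 325.8878°; wrapped into (−180°, 180°]: -34.1122°.
Δφ = 7.0897 − -7.2210 = 14.3107°.
a = sin²(Δφ/2) + cos φ₁ · cos φ₂ · sin²(Δλ/2) = 0.100210.
c = 2·atan2(√a, √(1−a)) = 0.64420 rad → d = 6371·c ≈ 4104.20 km ≈ 2216.09 nmi.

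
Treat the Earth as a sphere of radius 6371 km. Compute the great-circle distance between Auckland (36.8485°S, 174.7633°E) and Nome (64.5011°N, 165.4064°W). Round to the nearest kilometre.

Δλ = -165.4064 − 174.7633 = -340.1697°; wrapped into (−180°, 180°]: 19.8303°.
Δφ = 64.5011 − -36.8485 = 101.3496°.
a = sin²(Δφ/2) + cos φ₁ · cos φ₂ · sin²(Δλ/2) = 0.608611.
c = 2·atan2(√a, √(1−a)) = 1.78976 rad → d = 6371·c ≈ 11402.59 km.

11403 km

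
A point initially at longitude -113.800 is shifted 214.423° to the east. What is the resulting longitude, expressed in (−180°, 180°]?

+100.623°

Start at -113.800°; shift +214.423° → +100.623°.
+100.623° already lies in (−180°, 180°].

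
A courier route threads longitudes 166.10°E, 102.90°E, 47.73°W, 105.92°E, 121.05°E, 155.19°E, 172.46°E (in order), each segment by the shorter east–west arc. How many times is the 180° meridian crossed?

Leg 1: +166.10° → +102.90°, shortest Δλ = -63.2° (west) — does not cross 180°.
Leg 2: +102.90° → -47.73°, shortest Δλ = -150.63° (west) — does not cross 180°.
Leg 3: -47.73° → +105.92°, shortest Δλ = 153.65° (east) — does not cross 180°.
Leg 4: +105.92° → +121.05°, shortest Δλ = 15.13° (east) — does not cross 180°.
Leg 5: +121.05° → +155.19°, shortest Δλ = 34.14° (east) — does not cross 180°.
Leg 6: +155.19° → +172.46°, shortest Δλ = 17.27° (east) — does not cross 180°.
Total crossings: 0.

0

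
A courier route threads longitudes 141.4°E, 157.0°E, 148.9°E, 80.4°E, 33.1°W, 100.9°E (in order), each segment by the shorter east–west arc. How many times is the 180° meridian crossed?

Leg 1: +141.4° → +157.0°, shortest Δλ = 15.6° (east) — does not cross 180°.
Leg 2: +157.0° → +148.9°, shortest Δλ = -8.1° (west) — does not cross 180°.
Leg 3: +148.9° → +80.4°, shortest Δλ = -68.5° (west) — does not cross 180°.
Leg 4: +80.4° → -33.1°, shortest Δλ = -113.5° (west) — does not cross 180°.
Leg 5: -33.1° → +100.9°, shortest Δλ = 134.0° (east) — does not cross 180°.
Total crossings: 0.

0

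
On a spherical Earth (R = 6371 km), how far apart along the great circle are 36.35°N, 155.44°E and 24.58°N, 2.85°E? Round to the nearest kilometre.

12655 km

Δλ = 2.85 − 155.44 = -152.59°.
Δφ = 24.58 − 36.35 = -11.77°.
a = sin²(Δφ/2) + cos φ₁ · cos φ₂ · sin²(Δλ/2) = 0.701826.
c = 2·atan2(√a, √(1−a)) = 1.98630 rad → d = 6371·c ≈ 12654.73 km.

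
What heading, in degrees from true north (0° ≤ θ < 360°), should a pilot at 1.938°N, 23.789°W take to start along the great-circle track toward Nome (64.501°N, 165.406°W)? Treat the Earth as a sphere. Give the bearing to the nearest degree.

344°

Δλ = -165.406 − -23.789 = -141.617°.
θ = atan2( sin Δλ · cos φ₂ , cos φ₁ · sin φ₂ − sin φ₁ · cos φ₂ · cos Δλ )
  = atan2(-0.26730, 0.91349) = -16.310° → normalised to [0°, 360°): 343.690°.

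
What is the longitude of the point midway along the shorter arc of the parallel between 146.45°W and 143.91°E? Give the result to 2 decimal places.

Signed shortest Δλ from -146.45° to +143.91° is -69.64°.
Midpoint longitude = -146.45° + (-69.64°)/2 = -146.45° − 34.82° = -181.27°.
Normalise into (−180°, 180°]: +178.73°.
(The naïve average (-146.45 + +143.91)/2 = -1.27° is on the wrong side of the globe.)

178.73°E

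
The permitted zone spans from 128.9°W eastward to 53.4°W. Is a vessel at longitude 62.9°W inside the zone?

Band width going east from -128.9° to -53.4°: ((-53.4 − -128.9) mod 360) = 75.5°.
Offset of -62.9° east of the west edge: ((-62.9 − -128.9) mod 360) = 66.0°.
66.0° ≤ 75.5° ⇒ inside.

Yes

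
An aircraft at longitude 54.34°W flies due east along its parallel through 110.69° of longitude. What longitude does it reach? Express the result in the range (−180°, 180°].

56.35°E

Start at -54.34°; shift +110.69° → +56.35°.
+56.35° already lies in (−180°, 180°].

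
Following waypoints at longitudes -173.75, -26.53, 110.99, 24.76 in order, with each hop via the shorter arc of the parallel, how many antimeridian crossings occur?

Leg 1: -173.75° → -26.53°, shortest Δλ = 147.22° (east) — does not cross 180°.
Leg 2: -26.53° → +110.99°, shortest Δλ = 137.52° (east) — does not cross 180°.
Leg 3: +110.99° → +24.76°, shortest Δλ = -86.23° (west) — does not cross 180°.
Total crossings: 0.

0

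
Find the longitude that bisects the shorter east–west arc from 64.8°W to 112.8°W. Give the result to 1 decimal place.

Signed shortest Δλ from -64.8° to -112.8° is -48.0°.
Midpoint longitude = -64.8° + (-48.0°)/2 = -64.8° − 24.0° = -88.8°.

88.8°W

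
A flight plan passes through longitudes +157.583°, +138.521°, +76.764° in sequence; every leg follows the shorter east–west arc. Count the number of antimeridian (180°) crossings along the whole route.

0

Leg 1: +157.583° → +138.521°, shortest Δλ = -19.062° (west) — does not cross 180°.
Leg 2: +138.521° → +76.764°, shortest Δλ = -61.757° (west) — does not cross 180°.
Total crossings: 0.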